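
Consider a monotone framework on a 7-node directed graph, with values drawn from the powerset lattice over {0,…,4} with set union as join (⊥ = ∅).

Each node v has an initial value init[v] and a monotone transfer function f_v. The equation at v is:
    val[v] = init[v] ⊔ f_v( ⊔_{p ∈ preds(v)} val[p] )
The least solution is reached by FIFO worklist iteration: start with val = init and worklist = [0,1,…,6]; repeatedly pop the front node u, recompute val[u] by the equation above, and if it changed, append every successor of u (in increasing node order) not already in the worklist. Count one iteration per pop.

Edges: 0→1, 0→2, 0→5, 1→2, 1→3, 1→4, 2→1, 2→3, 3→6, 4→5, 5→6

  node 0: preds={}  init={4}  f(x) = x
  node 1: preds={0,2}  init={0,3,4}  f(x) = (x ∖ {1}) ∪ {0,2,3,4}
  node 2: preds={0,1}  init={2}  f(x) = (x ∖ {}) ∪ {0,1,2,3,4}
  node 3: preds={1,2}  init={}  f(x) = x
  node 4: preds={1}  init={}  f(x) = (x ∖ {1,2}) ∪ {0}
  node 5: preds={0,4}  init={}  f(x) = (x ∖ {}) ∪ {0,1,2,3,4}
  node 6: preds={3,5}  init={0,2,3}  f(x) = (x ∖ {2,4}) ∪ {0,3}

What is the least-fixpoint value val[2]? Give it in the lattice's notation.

Iteration log — 8 steps:
  step 1. node 0  ⊔preds={}  new={4}  stable
  step 2. node 1  ⊔preds={2,4}  new={0,2,3,4}  old={0,3,4}  +wl: 
  step 3. node 2  ⊔preds={0,2,3,4}  new={0,1,2,3,4}  old={2}  +wl: 1
  step 4. node 3  ⊔preds={0,1,2,3,4}  new={0,1,2,3,4}  old={}  +wl: 
  step 5. node 4  ⊔preds={0,2,3,4}  new={0,3,4}  old={}  +wl: 
  step 6. node 5  ⊔preds={0,3,4}  new={0,1,2,3,4}  old={}  +wl: 
  step 7. node 6  ⊔preds={0,1,2,3,4}  new={0,1,2,3}  old={0,2,3}  +wl: 
  step 8. node 1  ⊔preds={0,1,2,3,4}  new={0,2,3,4}  stable

Least fixpoint reached:
  node 0: {4}
  node 1: {0,2,3,4}
  node 2: {0,1,2,3,4}
  node 3: {0,1,2,3,4}
  node 4: {0,3,4}
  node 5: {0,1,2,3,4}
  node 6: {0,1,2,3}

{0,1,2,3,4}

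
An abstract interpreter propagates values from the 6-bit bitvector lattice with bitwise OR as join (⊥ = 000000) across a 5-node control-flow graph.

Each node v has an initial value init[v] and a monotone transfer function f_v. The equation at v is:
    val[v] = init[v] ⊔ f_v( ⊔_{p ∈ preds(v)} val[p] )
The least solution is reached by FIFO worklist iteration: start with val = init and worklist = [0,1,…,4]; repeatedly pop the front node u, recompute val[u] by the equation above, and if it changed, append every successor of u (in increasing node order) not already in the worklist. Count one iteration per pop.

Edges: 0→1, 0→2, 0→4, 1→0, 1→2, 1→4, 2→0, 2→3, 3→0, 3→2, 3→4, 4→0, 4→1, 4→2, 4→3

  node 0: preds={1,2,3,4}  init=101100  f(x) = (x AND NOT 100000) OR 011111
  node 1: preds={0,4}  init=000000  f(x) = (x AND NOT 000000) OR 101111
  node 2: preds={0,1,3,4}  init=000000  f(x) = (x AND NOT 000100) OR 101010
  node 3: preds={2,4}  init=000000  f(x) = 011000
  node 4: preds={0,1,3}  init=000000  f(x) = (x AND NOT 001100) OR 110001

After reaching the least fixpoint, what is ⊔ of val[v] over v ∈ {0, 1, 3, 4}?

Worklist (9 pops):
  #1 pop 0: in=000000 → 111111 (was 101100); enqueue []
  #2 pop 1: in=111111 → 111111 (was 000000); enqueue [0]
  #3 pop 2: in=111111 → 111011 (was 000000); enqueue []
  #4 pop 3: in=111011 → 011000 (was 000000); enqueue [2]
  #5 pop 4: in=111111 → 110011 (was 000000); enqueue [1,3]
  #6 pop 0: in=111111 → 111111 (no change)
  #7 pop 2: in=111111 → 111011 (no change)
  #8 pop 1: in=111111 → 111111 (no change)
  #9 pop 3: in=111011 → 011000 (no change)

Fixpoint:
  val[0] = 111111
  val[1] = 111111
  val[2] = 111011
  val[3] = 011000
  val[4] = 110011

111111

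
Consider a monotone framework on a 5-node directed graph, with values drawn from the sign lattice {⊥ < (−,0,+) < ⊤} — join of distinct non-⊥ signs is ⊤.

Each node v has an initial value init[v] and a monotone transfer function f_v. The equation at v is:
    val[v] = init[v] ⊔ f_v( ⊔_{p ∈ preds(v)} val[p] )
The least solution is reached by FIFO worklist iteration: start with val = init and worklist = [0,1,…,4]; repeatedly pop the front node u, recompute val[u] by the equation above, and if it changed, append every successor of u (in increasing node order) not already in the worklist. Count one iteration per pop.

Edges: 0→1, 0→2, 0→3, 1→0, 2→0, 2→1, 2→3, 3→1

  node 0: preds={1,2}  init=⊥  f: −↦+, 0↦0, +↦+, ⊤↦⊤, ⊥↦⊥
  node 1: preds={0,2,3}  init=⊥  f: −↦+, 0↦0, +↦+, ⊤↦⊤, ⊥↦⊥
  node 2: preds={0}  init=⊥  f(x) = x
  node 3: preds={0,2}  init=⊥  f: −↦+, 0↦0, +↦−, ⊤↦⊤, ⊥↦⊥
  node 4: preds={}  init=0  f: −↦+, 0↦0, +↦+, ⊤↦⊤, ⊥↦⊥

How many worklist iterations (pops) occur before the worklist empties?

5

Iteration log — 5 steps:
  step 1. node 0  ⊔preds=⊥  new=⊥  stable
  step 2. node 1  ⊔preds=⊥  new=⊥  stable
  step 3. node 2  ⊔preds=⊥  new=⊥  stable
  step 4. node 3  ⊔preds=⊥  new=⊥  stable
  step 5. node 4  ⊔preds=⊥  new=0  stable

Least fixpoint reached:
  node 0: ⊥
  node 1: ⊥
  node 2: ⊥
  node 3: ⊥
  node 4: 0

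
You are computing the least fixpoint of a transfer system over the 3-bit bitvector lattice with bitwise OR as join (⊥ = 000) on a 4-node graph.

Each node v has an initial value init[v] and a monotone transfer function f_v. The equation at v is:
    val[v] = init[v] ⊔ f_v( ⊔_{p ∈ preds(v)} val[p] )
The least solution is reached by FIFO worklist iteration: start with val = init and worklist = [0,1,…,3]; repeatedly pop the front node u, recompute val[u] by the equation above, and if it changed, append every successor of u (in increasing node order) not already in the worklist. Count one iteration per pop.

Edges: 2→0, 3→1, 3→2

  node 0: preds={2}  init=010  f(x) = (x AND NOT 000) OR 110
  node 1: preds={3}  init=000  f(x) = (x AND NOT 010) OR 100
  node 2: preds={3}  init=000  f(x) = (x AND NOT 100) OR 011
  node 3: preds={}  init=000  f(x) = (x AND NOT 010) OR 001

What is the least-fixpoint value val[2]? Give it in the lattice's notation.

Worklist (7 pops):
  #1 pop 0: in=000 → 110 (was 010); enqueue []
  #2 pop 1: in=000 → 100 (was 000); enqueue []
  #3 pop 2: in=000 → 011 (was 000); enqueue [0]
  #4 pop 3: in=000 → 001 (was 000); enqueue [1,2]
  #5 pop 0: in=011 → 111 (was 110); enqueue []
  #6 pop 1: in=001 → 101 (was 100); enqueue []
  #7 pop 2: in=001 → 011 (no change)

Fixpoint:
  val[0] = 111
  val[1] = 101
  val[2] = 011
  val[3] = 001

011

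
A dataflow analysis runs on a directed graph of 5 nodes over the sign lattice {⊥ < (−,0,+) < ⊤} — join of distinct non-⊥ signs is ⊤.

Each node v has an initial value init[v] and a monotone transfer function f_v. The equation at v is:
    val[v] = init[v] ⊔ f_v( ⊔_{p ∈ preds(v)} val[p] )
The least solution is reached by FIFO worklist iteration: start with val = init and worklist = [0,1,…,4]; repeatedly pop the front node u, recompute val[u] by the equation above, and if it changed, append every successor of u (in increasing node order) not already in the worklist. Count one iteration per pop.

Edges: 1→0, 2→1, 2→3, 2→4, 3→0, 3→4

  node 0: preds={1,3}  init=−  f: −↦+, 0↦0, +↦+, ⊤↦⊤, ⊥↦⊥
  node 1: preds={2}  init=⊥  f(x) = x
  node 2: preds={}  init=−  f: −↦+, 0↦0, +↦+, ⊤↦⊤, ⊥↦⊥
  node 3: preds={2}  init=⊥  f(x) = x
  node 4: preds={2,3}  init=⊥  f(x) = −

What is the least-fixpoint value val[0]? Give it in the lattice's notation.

⊤

Worklist (6 pops):
  #1 pop 0: in=⊥ → − (no change)
  #2 pop 1: in=− → − (was ⊥); enqueue [0]
  #3 pop 2: in=⊥ → − (no change)
  #4 pop 3: in=− → − (was ⊥); enqueue []
  #5 pop 4: in=− → − (was ⊥); enqueue []
  #6 pop 0: in=− → ⊤ (was −); enqueue []

Fixpoint:
  val[0] = ⊤
  val[1] = −
  val[2] = −
  val[3] = −
  val[4] = −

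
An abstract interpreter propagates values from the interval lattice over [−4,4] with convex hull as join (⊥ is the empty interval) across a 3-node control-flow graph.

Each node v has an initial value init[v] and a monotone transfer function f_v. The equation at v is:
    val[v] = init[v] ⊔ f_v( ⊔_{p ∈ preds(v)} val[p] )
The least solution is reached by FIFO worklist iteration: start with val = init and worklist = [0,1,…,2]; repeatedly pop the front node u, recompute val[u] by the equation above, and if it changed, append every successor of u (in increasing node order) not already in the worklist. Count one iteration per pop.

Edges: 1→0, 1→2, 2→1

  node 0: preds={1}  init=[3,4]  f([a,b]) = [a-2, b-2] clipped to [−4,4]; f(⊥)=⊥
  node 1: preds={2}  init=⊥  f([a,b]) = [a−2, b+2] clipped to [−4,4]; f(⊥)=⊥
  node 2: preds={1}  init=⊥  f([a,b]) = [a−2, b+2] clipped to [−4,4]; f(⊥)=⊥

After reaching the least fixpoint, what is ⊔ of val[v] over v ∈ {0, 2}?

Iteration log — 3 steps:
  step 1. node 0  ⊔preds=⊥  new=[3,4]  stable
  step 2. node 1  ⊔preds=⊥  new=⊥  stable
  step 3. node 2  ⊔preds=⊥  new=⊥  stable

Least fixpoint reached:
  node 0: [3,4]
  node 1: ⊥
  node 2: ⊥

[3,4]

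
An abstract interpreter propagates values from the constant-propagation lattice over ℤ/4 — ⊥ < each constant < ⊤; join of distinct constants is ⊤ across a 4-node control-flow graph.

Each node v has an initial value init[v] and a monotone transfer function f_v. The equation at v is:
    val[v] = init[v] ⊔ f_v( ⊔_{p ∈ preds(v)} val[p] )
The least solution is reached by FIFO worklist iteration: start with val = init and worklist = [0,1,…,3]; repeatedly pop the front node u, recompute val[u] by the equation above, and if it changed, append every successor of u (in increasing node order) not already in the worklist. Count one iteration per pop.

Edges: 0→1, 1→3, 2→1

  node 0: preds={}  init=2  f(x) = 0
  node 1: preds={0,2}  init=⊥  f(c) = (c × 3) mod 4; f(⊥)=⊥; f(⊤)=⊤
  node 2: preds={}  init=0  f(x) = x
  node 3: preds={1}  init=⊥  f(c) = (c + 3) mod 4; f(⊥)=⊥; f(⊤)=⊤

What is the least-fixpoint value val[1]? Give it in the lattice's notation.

Worklist (4 pops):
  #1 pop 0: in=⊥ → ⊤ (was 2); enqueue []
  #2 pop 1: in=⊤ → ⊤ (was ⊥); enqueue []
  #3 pop 2: in=⊥ → 0 (no change)
  #4 pop 3: in=⊤ → ⊤ (was ⊥); enqueue []

Fixpoint:
  val[0] = ⊤
  val[1] = ⊤
  val[2] = 0
  val[3] = ⊤

⊤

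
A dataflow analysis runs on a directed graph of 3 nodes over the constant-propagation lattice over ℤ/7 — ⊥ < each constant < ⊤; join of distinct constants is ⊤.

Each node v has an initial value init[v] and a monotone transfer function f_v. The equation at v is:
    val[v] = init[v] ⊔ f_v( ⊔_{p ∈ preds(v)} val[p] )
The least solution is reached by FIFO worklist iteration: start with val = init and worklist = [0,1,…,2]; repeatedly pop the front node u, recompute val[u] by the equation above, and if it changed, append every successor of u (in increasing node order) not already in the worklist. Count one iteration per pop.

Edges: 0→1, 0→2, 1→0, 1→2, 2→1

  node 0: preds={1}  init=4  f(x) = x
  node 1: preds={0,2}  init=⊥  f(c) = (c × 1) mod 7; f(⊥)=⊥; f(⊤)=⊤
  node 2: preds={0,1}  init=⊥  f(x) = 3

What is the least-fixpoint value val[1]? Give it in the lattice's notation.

⊤

Iteration log — 8 steps:
  step 1. node 0  ⊔preds=⊥  new=4  stable
  step 2. node 1  ⊔preds=4  new=4  old=⊥  +wl: 0
  step 3. node 2  ⊔preds=4  new=3  old=⊥  +wl: 1
  step 4. node 0  ⊔preds=4  new=4  stable
  step 5. node 1  ⊔preds=⊤  new=⊤  old=4  +wl: 0,2
  step 6. node 0  ⊔preds=⊤  new=⊤  old=4  +wl: 1
  step 7. node 2  ⊔preds=⊤  new=3  stable
  step 8. node 1  ⊔preds=⊤  new=⊤  stable

Least fixpoint reached:
  node 0: ⊤
  node 1: ⊤
  node 2: 3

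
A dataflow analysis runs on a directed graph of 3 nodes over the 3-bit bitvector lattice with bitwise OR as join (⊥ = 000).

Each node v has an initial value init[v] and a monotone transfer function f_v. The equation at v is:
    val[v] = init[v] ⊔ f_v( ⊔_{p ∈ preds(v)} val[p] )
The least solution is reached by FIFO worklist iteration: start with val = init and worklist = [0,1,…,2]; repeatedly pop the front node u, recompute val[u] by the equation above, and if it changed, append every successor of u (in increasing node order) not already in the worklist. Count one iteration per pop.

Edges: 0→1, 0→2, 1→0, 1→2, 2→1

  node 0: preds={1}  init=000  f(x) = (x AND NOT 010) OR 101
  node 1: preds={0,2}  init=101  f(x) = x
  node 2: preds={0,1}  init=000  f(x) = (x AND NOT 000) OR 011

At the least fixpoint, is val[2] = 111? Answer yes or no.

yes

Worklist (6 pops):
  #1 pop 0: in=101 → 101 (was 000); enqueue []
  #2 pop 1: in=101 → 101 (no change)
  #3 pop 2: in=101 → 111 (was 000); enqueue [1]
  #4 pop 1: in=111 → 111 (was 101); enqueue [0,2]
  #5 pop 0: in=111 → 101 (no change)
  #6 pop 2: in=111 → 111 (no change)

Fixpoint:
  val[0] = 101
  val[1] = 111
  val[2] = 111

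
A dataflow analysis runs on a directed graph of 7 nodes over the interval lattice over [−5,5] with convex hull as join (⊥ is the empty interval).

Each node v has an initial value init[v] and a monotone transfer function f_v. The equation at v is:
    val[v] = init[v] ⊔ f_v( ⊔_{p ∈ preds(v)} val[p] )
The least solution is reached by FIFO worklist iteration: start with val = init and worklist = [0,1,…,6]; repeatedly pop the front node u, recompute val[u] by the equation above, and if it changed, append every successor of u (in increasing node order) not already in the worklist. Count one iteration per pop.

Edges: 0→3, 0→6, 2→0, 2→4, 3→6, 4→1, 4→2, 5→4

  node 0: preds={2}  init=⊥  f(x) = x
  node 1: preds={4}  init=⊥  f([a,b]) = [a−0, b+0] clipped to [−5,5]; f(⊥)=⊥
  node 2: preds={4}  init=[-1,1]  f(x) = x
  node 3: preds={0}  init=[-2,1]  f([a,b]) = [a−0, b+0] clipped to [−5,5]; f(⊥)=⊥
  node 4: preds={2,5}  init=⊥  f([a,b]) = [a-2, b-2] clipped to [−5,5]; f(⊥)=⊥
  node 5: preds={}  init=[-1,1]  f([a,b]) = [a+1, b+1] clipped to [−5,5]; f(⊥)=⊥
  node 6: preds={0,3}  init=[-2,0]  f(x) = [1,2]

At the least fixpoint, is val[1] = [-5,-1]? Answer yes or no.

Iteration log — 19 steps:
  step 1. node 0  ⊔preds=[-1,1]  new=[-1,1]  old=⊥  +wl: 
  step 2. node 1  ⊔preds=⊥  new=⊥  stable
  step 3. node 2  ⊔preds=⊥  new=[-1,1]  stable
  step 4. node 3  ⊔preds=[-1,1]  new=[-2,1]  stable
  step 5. node 4  ⊔preds=[-1,1]  new=[-3,-1]  old=⊥  +wl: 1,2
  step 6. node 5  ⊔preds=⊥  new=[-1,1]  stable
  step 7. node 6  ⊔preds=[-2,1]  new=[-2,2]  old=[-2,0]  +wl: 
  step 8. node 1  ⊔preds=[-3,-1]  new=[-3,-1]  old=⊥  +wl: 
  step 9. node 2  ⊔preds=[-3,-1]  new=[-3,1]  old=[-1,1]  +wl: 0,4
  step 10. node 0  ⊔preds=[-3,1]  new=[-3,1]  old=[-1,1]  +wl: 3,6
  step 11. node 4  ⊔preds=[-3,1]  new=[-5,-1]  old=[-3,-1]  +wl: 1,2
  step 12. node 3  ⊔preds=[-3,1]  new=[-3,1]  old=[-2,1]  +wl: 
  step 13. node 6  ⊔preds=[-3,1]  new=[-2,2]  stable
  step 14. node 1  ⊔preds=[-5,-1]  new=[-5,-1]  old=[-3,-1]  +wl: 
  step 15. node 2  ⊔preds=[-5,-1]  new=[-5,1]  old=[-3,1]  +wl: 0,4
  step 16. node 0  ⊔preds=[-5,1]  new=[-5,1]  old=[-3,1]  +wl: 3,6
  step 17. node 4  ⊔preds=[-5,1]  new=[-5,-1]  stable
  step 18. node 3  ⊔preds=[-5,1]  new=[-5,1]  old=[-3,1]  +wl: 
  step 19. node 6  ⊔preds=[-5,1]  new=[-2,2]  stable

Least fixpoint reached:
  node 0: [-5,1]
  node 1: [-5,-1]
  node 2: [-5,1]
  node 3: [-5,1]
  node 4: [-5,-1]
  node 5: [-1,1]
  node 6: [-2,2]

yes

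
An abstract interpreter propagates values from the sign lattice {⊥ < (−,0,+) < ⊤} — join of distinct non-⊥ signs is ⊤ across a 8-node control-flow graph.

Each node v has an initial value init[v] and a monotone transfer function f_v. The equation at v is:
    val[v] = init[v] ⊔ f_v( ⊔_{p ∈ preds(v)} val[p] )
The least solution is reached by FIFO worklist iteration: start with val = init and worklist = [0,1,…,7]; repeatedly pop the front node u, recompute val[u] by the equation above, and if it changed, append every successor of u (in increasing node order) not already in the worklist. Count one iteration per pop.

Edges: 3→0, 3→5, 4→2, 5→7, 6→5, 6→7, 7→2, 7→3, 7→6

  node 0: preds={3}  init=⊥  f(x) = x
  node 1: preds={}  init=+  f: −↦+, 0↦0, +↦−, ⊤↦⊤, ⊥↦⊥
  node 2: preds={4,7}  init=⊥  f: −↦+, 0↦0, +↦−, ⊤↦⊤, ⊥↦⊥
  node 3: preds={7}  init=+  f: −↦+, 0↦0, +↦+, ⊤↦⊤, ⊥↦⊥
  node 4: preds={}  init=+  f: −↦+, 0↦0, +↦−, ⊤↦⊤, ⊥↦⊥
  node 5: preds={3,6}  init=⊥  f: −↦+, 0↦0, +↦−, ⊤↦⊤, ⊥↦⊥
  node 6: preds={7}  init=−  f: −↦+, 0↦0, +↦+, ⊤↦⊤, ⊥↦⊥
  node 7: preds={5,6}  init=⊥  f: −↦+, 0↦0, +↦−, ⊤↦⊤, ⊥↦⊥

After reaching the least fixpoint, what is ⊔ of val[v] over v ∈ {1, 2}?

Trace (14 dequeues):
  [1] u=0 | in + | out + | prev ⊥ | push {}
  [2] u=1 | in ⊥ | out + | ==
  [3] u=2 | in + | out − | prev ⊥ | push {}
  [4] u=3 | in ⊥ | out + | ==
  [5] u=4 | in ⊥ | out + | ==
  [6] u=5 | in ⊤ | out ⊤ | prev ⊥ | push {}
  [7] u=6 | in ⊥ | out − | ==
  [8] u=7 | in ⊤ | out ⊤ | prev ⊥ | push {2,3,6}
  [9] u=2 | in ⊤ | out ⊤ | prev − | push {}
  [10] u=3 | in ⊤ | out ⊤ | prev + | push {0,5}
  [11] u=6 | in ⊤ | out ⊤ | prev − | push {7}
  [12] u=0 | in ⊤ | out ⊤ | prev + | push {}
  [13] u=5 | in ⊤ | out ⊤ | ==
  [14] u=7 | in ⊤ | out ⊤ | ==

Converged values:
  [0] ⊤
  [1] +
  [2] ⊤
  [3] ⊤
  [4] +
  [5] ⊤
  [6] ⊤
  [7] ⊤

⊤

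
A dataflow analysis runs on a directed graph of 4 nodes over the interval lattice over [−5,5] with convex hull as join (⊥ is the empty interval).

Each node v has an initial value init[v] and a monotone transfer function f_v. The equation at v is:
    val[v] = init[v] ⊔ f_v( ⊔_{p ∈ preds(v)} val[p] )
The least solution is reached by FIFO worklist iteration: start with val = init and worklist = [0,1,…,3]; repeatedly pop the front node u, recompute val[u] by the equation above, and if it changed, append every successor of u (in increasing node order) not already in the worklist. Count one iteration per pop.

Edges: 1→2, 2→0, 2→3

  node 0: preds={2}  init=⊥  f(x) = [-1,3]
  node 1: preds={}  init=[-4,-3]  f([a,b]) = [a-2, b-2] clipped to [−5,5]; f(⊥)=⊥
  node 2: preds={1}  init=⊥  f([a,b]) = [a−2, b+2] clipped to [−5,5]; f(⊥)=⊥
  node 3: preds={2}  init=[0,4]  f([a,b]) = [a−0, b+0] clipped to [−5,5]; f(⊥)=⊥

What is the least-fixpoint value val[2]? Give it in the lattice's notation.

Trace (5 dequeues):
  [1] u=0 | in ⊥ | out [-1,3] | prev ⊥ | push {}
  [2] u=1 | in ⊥ | out [-4,-3] | ==
  [3] u=2 | in [-4,-3] | out [-5,-1] | prev ⊥ | push {0}
  [4] u=3 | in [-5,-1] | out [-5,4] | prev [0,4] | push {}
  [5] u=0 | in [-5,-1] | out [-1,3] | ==

Converged values:
  [0] [-1,3]
  [1] [-4,-3]
  [2] [-5,-1]
  [3] [-5,4]

[-5,-1]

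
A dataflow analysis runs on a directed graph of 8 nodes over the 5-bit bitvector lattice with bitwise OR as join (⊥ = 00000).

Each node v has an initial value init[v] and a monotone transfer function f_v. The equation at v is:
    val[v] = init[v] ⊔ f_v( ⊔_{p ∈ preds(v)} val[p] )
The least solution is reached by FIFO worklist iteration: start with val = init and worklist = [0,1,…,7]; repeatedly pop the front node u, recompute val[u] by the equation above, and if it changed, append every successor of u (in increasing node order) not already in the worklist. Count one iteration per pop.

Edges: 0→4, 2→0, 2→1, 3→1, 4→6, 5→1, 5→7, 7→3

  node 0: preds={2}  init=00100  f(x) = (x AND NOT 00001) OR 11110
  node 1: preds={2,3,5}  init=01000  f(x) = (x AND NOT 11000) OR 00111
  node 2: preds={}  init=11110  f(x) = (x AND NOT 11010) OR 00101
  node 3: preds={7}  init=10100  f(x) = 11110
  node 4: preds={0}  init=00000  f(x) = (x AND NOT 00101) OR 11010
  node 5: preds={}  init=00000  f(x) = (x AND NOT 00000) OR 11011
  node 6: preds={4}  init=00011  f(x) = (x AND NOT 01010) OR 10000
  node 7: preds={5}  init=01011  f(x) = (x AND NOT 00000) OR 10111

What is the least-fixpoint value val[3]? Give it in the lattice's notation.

Worklist (11 pops):
  #1 pop 0: in=11110 → 11110 (was 00100); enqueue []
  #2 pop 1: in=11110 → 01111 (was 01000); enqueue []
  #3 pop 2: in=00000 → 11111 (was 11110); enqueue [0,1]
  #4 pop 3: in=01011 → 11110 (was 10100); enqueue []
  #5 pop 4: in=11110 → 11010 (was 00000); enqueue []
  #6 pop 5: in=00000 → 11011 (was 00000); enqueue []
  #7 pop 6: in=11010 → 10011 (was 00011); enqueue []
  #8 pop 7: in=11011 → 11111 (was 01011); enqueue [3]
  #9 pop 0: in=11111 → 11110 (no change)
  #10 pop 1: in=11111 → 01111 (no change)
  #11 pop 3: in=11111 → 11110 (no change)

Fixpoint:
  val[0] = 11110
  val[1] = 01111
  val[2] = 11111
  val[3] = 11110
  val[4] = 11010
  val[5] = 11011
  val[6] = 10011
  val[7] = 11111

11110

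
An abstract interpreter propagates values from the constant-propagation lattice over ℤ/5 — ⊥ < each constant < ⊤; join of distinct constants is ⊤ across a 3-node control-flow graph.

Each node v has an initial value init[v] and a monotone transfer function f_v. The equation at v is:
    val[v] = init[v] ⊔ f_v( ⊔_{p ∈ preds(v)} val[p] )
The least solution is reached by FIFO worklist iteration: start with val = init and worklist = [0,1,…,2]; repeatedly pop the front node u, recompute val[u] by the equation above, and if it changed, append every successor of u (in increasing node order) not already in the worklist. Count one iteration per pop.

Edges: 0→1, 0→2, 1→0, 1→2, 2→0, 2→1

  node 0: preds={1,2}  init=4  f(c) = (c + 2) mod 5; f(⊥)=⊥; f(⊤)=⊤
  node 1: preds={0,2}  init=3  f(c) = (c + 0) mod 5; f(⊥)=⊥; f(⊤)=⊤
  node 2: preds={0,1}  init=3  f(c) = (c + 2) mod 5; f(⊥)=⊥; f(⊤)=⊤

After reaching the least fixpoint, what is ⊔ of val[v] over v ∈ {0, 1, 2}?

⊤

Worklist (5 pops):
  #1 pop 0: in=3 → ⊤ (was 4); enqueue []
  #2 pop 1: in=⊤ → ⊤ (was 3); enqueue [0]
  #3 pop 2: in=⊤ → ⊤ (was 3); enqueue [1]
  #4 pop 0: in=⊤ → ⊤ (no change)
  #5 pop 1: in=⊤ → ⊤ (no change)

Fixpoint:
  val[0] = ⊤
  val[1] = ⊤
  val[2] = ⊤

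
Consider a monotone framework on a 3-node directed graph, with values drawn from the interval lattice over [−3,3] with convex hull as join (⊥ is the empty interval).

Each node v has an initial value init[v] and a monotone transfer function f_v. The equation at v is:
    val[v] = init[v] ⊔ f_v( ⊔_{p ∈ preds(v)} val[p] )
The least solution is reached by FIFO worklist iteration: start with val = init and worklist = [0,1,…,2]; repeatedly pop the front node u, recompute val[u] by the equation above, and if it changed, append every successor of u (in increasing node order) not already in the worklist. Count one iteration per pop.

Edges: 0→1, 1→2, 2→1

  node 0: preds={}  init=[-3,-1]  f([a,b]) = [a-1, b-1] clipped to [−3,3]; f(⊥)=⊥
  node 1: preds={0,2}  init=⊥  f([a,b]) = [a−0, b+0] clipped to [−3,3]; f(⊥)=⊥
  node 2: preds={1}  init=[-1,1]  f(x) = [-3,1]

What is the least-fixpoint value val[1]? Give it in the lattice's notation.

[-3,1]

Worklist (4 pops):
  #1 pop 0: in=⊥ → [-3,-1] (no change)
  #2 pop 1: in=[-3,1] → [-3,1] (was ⊥); enqueue []
  #3 pop 2: in=[-3,1] → [-3,1] (was [-1,1]); enqueue [1]
  #4 pop 1: in=[-3,1] → [-3,1] (no change)

Fixpoint:
  val[0] = [-3,-1]
  val[1] = [-3,1]
  val[2] = [-3,1]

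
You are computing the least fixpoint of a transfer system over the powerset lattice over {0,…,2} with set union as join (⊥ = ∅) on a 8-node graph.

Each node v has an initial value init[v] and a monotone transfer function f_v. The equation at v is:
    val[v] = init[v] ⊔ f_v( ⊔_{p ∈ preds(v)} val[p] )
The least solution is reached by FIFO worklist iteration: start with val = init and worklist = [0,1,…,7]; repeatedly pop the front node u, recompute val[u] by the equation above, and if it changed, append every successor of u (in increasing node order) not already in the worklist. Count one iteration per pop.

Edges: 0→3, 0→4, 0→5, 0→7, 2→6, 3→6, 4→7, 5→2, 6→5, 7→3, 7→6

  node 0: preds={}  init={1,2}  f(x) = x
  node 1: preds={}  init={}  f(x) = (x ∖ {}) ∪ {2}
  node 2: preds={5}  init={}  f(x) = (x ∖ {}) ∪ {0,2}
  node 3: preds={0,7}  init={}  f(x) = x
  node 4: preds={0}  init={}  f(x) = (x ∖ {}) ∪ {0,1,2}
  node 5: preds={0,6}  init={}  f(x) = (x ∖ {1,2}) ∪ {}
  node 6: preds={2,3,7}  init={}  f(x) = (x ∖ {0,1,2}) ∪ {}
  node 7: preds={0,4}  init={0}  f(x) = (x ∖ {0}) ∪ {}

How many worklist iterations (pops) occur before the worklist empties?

10

Worklist (10 pops):
  #1 pop 0: in={} → {1,2} (no change)
  #2 pop 1: in={} → {2} (was {}); enqueue []
  #3 pop 2: in={} → {0,2} (was {}); enqueue []
  #4 pop 3: in={0,1,2} → {0,1,2} (was {}); enqueue []
  #5 pop 4: in={1,2} → {0,1,2} (was {}); enqueue []
  #6 pop 5: in={1,2} → {} (no change)
  #7 pop 6: in={0,1,2} → {} (no change)
  #8 pop 7: in={0,1,2} → {0,1,2} (was {0}); enqueue [3,6]
  #9 pop 3: in={0,1,2} → {0,1,2} (no change)
  #10 pop 6: in={0,1,2} → {} (no change)

Fixpoint:
  val[0] = {1,2}
  val[1] = {2}
  val[2] = {0,2}
  val[3] = {0,1,2}
  val[4] = {0,1,2}
  val[5] = {}
  val[6] = {}
  val[7] = {0,1,2}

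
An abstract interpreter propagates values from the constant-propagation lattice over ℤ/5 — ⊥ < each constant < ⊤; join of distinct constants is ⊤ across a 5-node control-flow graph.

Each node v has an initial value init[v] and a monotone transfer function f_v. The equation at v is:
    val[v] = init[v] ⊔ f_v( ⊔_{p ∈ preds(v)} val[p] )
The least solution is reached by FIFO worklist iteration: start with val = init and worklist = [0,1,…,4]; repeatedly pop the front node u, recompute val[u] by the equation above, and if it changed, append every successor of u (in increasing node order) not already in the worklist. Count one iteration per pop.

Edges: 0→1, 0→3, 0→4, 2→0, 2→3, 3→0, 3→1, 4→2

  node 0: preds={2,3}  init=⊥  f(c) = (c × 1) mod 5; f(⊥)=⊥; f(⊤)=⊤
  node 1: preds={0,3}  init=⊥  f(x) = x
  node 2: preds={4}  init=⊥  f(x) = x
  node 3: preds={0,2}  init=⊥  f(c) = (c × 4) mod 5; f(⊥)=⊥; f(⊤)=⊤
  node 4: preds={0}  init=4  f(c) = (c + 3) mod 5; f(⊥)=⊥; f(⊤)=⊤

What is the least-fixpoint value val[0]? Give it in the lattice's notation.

Worklist (14 pops):
  #1 pop 0: in=⊥ → ⊥ (no change)
  #2 pop 1: in=⊥ → ⊥ (no change)
  #3 pop 2: in=4 → 4 (was ⊥); enqueue [0]
  #4 pop 3: in=4 → 1 (was ⊥); enqueue [1]
  #5 pop 4: in=⊥ → 4 (no change)
  #6 pop 0: in=⊤ → ⊤ (was ⊥); enqueue [3,4]
  #7 pop 1: in=⊤ → ⊤ (was ⊥); enqueue []
  #8 pop 3: in=⊤ → ⊤ (was 1); enqueue [0,1]
  #9 pop 4: in=⊤ → ⊤ (was 4); enqueue [2]
  #10 pop 0: in=⊤ → ⊤ (no change)
  #11 pop 1: in=⊤ → ⊤ (no change)
  #12 pop 2: in=⊤ → ⊤ (was 4); enqueue [0,3]
  #13 pop 0: in=⊤ → ⊤ (no change)
  #14 pop 3: in=⊤ → ⊤ (no change)

Fixpoint:
  val[0] = ⊤
  val[1] = ⊤
  val[2] = ⊤
  val[3] = ⊤
  val[4] = ⊤

⊤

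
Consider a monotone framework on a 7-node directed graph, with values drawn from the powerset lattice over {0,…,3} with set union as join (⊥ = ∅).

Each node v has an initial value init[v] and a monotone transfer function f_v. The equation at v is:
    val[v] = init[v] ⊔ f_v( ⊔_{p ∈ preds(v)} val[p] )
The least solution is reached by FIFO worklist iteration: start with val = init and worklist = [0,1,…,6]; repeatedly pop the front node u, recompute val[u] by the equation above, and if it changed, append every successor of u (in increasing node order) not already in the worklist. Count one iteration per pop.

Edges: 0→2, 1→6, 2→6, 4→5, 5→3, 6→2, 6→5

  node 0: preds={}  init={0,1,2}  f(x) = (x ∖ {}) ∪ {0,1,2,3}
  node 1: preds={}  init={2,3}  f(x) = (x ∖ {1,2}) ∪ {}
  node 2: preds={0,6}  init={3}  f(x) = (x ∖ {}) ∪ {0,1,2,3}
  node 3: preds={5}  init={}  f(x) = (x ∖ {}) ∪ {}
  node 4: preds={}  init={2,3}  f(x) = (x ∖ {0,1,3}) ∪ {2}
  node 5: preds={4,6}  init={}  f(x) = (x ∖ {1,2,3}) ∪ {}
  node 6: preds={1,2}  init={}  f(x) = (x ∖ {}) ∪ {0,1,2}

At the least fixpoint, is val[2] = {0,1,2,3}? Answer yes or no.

yes

Trace (10 dequeues):
  [1] u=0 | in {} | out {0,1,2,3} | prev {0,1,2} | push {}
  [2] u=1 | in {} | out {2,3} | ==
  [3] u=2 | in {0,1,2,3} | out {0,1,2,3} | prev {3} | push {}
  [4] u=3 | in {} | out {} | ==
  [5] u=4 | in {} | out {2,3} | ==
  [6] u=5 | in {2,3} | out {} | ==
  [7] u=6 | in {0,1,2,3} | out {0,1,2,3} | prev {} | push {2,5}
  [8] u=2 | in {0,1,2,3} | out {0,1,2,3} | ==
  [9] u=5 | in {0,1,2,3} | out {0} | prev {} | push {3}
  [10] u=3 | in {0} | out {0} | prev {} | push {}

Converged values:
  [0] {0,1,2,3}
  [1] {2,3}
  [2] {0,1,2,3}
  [3] {0}
  [4] {2,3}
  [5] {0}
  [6] {0,1,2,3}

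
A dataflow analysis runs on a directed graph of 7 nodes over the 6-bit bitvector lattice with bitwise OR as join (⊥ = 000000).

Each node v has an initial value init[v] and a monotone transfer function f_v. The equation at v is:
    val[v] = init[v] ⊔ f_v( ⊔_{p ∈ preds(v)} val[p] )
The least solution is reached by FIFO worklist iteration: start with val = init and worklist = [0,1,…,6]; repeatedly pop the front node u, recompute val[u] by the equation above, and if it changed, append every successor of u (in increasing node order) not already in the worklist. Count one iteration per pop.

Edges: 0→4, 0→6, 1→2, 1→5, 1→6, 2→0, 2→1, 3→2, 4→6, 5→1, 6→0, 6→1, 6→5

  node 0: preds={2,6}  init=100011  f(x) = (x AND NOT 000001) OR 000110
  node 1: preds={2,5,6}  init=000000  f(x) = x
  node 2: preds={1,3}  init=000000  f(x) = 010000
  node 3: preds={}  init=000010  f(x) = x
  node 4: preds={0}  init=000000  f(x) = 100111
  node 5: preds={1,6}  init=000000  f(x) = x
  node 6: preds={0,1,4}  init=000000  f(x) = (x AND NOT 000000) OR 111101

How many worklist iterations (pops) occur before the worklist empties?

Iteration log — 14 steps:
  step 1. node 0  ⊔preds=000000  new=100111  old=100011  +wl: 
  step 2. node 1  ⊔preds=000000  new=000000  stable
  step 3. node 2  ⊔preds=000010  new=010000  old=000000  +wl: 0,1
  step 4. node 3  ⊔preds=000000  new=000010  stable
  step 5. node 4  ⊔preds=100111  new=100111  old=000000  +wl: 
  step 6. node 5  ⊔preds=000000  new=000000  stable
  step 7. node 6  ⊔preds=100111  new=111111  old=000000  +wl: 5
  step 8. node 0  ⊔preds=111111  new=111111  old=100111  +wl: 4,6
  step 9. node 1  ⊔preds=111111  new=111111  old=000000  +wl: 2
  step 10. node 5  ⊔preds=111111  new=111111  old=000000  +wl: 1
  step 11. node 4  ⊔preds=111111  new=100111  stable
  step 12. node 6  ⊔preds=111111  new=111111  stable
  step 13. node 2  ⊔preds=111111  new=010000  stable
  step 14. node 1  ⊔preds=111111  new=111111  stable

Least fixpoint reached:
  node 0: 111111
  node 1: 111111
  node 2: 010000
  node 3: 000010
  node 4: 100111
  node 5: 111111
  node 6: 111111

14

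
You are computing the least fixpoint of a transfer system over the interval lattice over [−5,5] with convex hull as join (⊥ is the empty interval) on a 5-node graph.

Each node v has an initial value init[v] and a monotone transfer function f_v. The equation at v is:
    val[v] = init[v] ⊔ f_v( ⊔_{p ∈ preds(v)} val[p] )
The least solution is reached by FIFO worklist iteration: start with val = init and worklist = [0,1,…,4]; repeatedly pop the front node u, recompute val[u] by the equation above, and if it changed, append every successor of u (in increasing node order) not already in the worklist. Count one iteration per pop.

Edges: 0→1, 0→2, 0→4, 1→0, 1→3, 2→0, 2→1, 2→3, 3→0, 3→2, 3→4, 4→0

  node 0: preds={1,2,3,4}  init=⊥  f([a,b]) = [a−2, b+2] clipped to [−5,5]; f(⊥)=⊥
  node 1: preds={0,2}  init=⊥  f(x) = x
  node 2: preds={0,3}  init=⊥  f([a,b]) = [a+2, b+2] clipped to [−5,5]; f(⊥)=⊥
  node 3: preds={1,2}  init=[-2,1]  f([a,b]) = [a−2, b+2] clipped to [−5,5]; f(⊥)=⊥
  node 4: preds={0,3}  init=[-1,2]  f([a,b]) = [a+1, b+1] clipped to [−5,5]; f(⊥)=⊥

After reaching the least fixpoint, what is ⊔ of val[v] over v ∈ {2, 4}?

Iteration log — 12 steps:
  step 1. node 0  ⊔preds=[-2,2]  new=[-4,4]  old=⊥  +wl: 
  step 2. node 1  ⊔preds=[-4,4]  new=[-4,4]  old=⊥  +wl: 0
  step 3. node 2  ⊔preds=[-4,4]  new=[-2,5]  old=⊥  +wl: 1
  step 4. node 3  ⊔preds=[-4,5]  new=[-5,5]  old=[-2,1]  +wl: 2
  step 5. node 4  ⊔preds=[-5,5]  new=[-4,5]  old=[-1,2]  +wl: 
  step 6. node 0  ⊔preds=[-5,5]  new=[-5,5]  old=[-4,4]  +wl: 4
  step 7. node 1  ⊔preds=[-5,5]  new=[-5,5]  old=[-4,4]  +wl: 0,3
  step 8. node 2  ⊔preds=[-5,5]  new=[-3,5]  old=[-2,5]  +wl: 1
  step 9. node 4  ⊔preds=[-5,5]  new=[-4,5]  stable
  step 10. node 0  ⊔preds=[-5,5]  new=[-5,5]  stable
  step 11. node 3  ⊔preds=[-5,5]  new=[-5,5]  stable
  step 12. node 1  ⊔preds=[-5,5]  new=[-5,5]  stable

Least fixpoint reached:
  node 0: [-5,5]
  node 1: [-5,5]
  node 2: [-3,5]
  node 3: [-5,5]
  node 4: [-4,5]

[-4,5]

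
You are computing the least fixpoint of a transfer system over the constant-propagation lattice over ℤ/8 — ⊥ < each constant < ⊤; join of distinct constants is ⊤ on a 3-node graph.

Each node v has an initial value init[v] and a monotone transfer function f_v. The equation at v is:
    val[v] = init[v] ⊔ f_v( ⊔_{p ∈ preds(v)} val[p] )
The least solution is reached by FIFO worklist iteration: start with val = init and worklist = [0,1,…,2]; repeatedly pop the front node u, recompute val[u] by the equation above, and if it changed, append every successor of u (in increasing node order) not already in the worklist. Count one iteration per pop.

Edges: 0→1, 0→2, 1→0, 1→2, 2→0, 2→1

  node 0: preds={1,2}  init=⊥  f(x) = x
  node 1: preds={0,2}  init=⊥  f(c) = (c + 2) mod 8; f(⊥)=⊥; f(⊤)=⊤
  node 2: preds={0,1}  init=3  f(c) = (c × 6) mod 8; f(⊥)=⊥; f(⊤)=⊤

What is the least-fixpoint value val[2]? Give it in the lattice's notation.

Iteration log — 7 steps:
  step 1. node 0  ⊔preds=3  new=3  old=⊥  +wl: 
  step 2. node 1  ⊔preds=3  new=5  old=⊥  +wl: 0
  step 3. node 2  ⊔preds=⊤  new=⊤  old=3  +wl: 1
  step 4. node 0  ⊔preds=⊤  new=⊤  old=3  +wl: 2
  step 5. node 1  ⊔preds=⊤  new=⊤  old=5  +wl: 0
  step 6. node 2  ⊔preds=⊤  new=⊤  stable
  step 7. node 0  ⊔preds=⊤  new=⊤  stable

Least fixpoint reached:
  node 0: ⊤
  node 1: ⊤
  node 2: ⊤

⊤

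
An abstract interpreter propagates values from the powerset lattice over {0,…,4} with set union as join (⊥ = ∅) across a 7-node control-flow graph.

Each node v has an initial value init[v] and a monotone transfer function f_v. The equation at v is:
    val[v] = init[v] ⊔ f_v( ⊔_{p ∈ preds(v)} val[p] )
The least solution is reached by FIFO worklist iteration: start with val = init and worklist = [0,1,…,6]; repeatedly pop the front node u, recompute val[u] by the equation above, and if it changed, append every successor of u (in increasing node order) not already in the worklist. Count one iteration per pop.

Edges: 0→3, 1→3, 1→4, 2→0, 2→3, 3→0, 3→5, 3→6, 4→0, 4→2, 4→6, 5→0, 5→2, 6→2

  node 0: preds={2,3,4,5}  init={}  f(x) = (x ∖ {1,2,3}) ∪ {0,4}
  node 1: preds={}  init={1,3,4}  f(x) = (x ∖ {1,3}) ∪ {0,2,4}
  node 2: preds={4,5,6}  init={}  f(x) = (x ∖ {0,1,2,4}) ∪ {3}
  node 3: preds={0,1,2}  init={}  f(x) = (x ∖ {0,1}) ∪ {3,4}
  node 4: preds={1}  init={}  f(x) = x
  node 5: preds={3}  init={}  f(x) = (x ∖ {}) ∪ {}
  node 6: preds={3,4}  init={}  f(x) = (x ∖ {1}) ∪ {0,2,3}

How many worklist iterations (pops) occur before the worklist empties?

Iteration log — 9 steps:
  step 1. node 0  ⊔preds={}  new={0,4}  old={}  +wl: 
  step 2. node 1  ⊔preds={}  new={0,1,2,3,4}  old={1,3,4}  +wl: 
  step 3. node 2  ⊔preds={}  new={3}  old={}  +wl: 0
  step 4. node 3  ⊔preds={0,1,2,3,4}  new={2,3,4}  old={}  +wl: 
  step 5. node 4  ⊔preds={0,1,2,3,4}  new={0,1,2,3,4}  old={}  +wl: 2
  step 6. node 5  ⊔preds={2,3,4}  new={2,3,4}  old={}  +wl: 
  step 7. node 6  ⊔preds={0,1,2,3,4}  new={0,2,3,4}  old={}  +wl: 
  step 8. node 0  ⊔preds={0,1,2,3,4}  new={0,4}  stable
  step 9. node 2  ⊔preds={0,1,2,3,4}  new={3}  stable

Least fixpoint reached:
  node 0: {0,4}
  node 1: {0,1,2,3,4}
  node 2: {3}
  node 3: {2,3,4}
  node 4: {0,1,2,3,4}
  node 5: {2,3,4}
  node 6: {0,2,3,4}

9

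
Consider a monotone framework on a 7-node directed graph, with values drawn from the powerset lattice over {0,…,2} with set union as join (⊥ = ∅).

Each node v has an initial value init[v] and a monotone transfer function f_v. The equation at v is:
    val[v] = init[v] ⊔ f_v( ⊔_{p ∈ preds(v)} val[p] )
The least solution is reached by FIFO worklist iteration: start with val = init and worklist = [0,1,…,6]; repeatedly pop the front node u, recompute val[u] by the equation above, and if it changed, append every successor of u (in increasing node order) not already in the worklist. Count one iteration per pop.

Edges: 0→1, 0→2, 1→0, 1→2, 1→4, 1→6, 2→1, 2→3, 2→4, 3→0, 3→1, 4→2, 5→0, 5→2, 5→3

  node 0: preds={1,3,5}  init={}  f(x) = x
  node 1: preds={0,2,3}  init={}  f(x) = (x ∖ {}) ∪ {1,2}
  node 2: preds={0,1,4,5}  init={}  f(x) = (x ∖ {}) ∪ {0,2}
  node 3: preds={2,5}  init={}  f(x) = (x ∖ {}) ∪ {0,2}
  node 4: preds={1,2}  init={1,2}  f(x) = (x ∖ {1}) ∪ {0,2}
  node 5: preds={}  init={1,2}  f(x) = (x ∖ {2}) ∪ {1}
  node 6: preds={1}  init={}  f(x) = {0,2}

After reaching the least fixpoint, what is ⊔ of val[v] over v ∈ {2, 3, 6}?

{0,1,2}

Trace (13 dequeues):
  [1] u=0 | in {1,2} | out {1,2} | prev {} | push {}
  [2] u=1 | in {1,2} | out {1,2} | prev {} | push {0}
  [3] u=2 | in {1,2} | out {0,1,2} | prev {} | push {1}
  [4] u=3 | in {0,1,2} | out {0,1,2} | prev {} | push {}
  [5] u=4 | in {0,1,2} | out {0,1,2} | prev {1,2} | push {2}
  [6] u=5 | in {} | out {1,2} | ==
  [7] u=6 | in {1,2} | out {0,2} | prev {} | push {}
  [8] u=0 | in {0,1,2} | out {0,1,2} | prev {1,2} | push {}
  [9] u=1 | in {0,1,2} | out {0,1,2} | prev {1,2} | push {0,4,6}
  [10] u=2 | in {0,1,2} | out {0,1,2} | ==
  [11] u=0 | in {0,1,2} | out {0,1,2} | ==
  [12] u=4 | in {0,1,2} | out {0,1,2} | ==
  [13] u=6 | in {0,1,2} | out {0,2} | ==

Converged values:
  [0] {0,1,2}
  [1] {0,1,2}
  [2] {0,1,2}
  [3] {0,1,2}
  [4] {0,1,2}
  [5] {1,2}
  [6] {0,2}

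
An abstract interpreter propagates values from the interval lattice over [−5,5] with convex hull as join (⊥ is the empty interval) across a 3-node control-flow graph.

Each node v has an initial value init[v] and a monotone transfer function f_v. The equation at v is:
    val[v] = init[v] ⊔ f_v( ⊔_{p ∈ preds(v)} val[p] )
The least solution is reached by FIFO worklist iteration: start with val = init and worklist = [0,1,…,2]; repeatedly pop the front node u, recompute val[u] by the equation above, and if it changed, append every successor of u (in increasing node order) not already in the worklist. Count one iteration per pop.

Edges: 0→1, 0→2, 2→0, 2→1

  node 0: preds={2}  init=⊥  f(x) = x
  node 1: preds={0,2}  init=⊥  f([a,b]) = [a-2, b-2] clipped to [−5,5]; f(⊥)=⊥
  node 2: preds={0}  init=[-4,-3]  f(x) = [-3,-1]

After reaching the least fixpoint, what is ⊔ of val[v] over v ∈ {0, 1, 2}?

[-5,-1]

Trace (6 dequeues):
  [1] u=0 | in [-4,-3] | out [-4,-3] | prev ⊥ | push {}
  [2] u=1 | in [-4,-3] | out [-5,-5] | prev ⊥ | push {}
  [3] u=2 | in [-4,-3] | out [-4,-1] | prev [-4,-3] | push {0,1}
  [4] u=0 | in [-4,-1] | out [-4,-1] | prev [-4,-3] | push {2}
  [5] u=1 | in [-4,-1] | out [-5,-3] | prev [-5,-5] | push {}
  [6] u=2 | in [-4,-1] | out [-4,-1] | ==

Converged values:
  [0] [-4,-1]
  [1] [-5,-3]
  [2] [-4,-1]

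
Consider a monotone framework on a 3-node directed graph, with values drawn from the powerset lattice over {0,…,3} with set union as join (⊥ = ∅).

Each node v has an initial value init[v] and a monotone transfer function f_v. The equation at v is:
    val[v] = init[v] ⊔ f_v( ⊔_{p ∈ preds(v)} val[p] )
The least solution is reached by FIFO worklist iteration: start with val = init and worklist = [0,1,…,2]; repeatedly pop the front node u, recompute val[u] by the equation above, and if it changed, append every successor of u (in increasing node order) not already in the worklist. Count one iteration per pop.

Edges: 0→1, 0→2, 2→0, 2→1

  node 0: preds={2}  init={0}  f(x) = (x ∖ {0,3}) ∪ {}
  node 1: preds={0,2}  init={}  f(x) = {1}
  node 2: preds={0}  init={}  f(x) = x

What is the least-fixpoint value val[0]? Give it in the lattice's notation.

Trace (5 dequeues):
  [1] u=0 | in {} | out {0} | ==
  [2] u=1 | in {0} | out {1} | prev {} | push {}
  [3] u=2 | in {0} | out {0} | prev {} | push {0,1}
  [4] u=0 | in {0} | out {0} | ==
  [5] u=1 | in {0} | out {1} | ==

Converged values:
  [0] {0}
  [1] {1}
  [2] {0}

{0}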